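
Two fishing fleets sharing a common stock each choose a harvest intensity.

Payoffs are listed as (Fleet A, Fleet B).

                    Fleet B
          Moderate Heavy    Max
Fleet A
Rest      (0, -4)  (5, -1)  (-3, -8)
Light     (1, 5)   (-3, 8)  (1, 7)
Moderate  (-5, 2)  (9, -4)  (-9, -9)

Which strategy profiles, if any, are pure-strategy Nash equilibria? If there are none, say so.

(Rest, Moderate): Fleet A can switch to Light (0 → 1). Not NE.
(Rest, Heavy): Fleet A can switch to Moderate (5 → 9). Not NE.
(Rest, Max): Fleet A can switch to Light (-3 → 1). Not NE.
(Light, Moderate): Fleet B can switch to Heavy (5 → 8). Not NE.
(Light, Heavy): Fleet A can switch to Rest (-3 → 5). Not NE.
(Light, Max): Fleet B can switch to Heavy (7 → 8). Not NE.
(Moderate, Moderate): Fleet A can switch to Rest (-5 → 0). Not NE.
(Moderate, Heavy): Fleet B can switch to Moderate (-4 → 2). Not NE.
(Moderate, Max): Fleet A can switch to Rest (-9 → -3). Not NE.

There is no pure-strategy Nash equilibrium.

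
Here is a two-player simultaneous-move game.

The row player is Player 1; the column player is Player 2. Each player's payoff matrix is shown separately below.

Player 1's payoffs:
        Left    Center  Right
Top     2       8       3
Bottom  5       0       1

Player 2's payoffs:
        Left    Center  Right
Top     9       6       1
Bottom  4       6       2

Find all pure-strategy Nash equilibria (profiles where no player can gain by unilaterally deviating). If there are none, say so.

(Top, Left): Player 1 can switch to Bottom (2 → 5). Not NE.
(Top, Center): Player 2 can switch to Left (6 → 9). Not NE.
(Top, Right): Player 2 can switch to Left (1 → 9). Not NE.
(Bottom, Left): Player 2 can switch to Center (4 → 6). Not NE.
(Bottom, Center): Player 1 can switch to Top (0 → 8). Not NE.
(Bottom, Right): Player 1 can switch to Top (1 → 3). Not NE.

none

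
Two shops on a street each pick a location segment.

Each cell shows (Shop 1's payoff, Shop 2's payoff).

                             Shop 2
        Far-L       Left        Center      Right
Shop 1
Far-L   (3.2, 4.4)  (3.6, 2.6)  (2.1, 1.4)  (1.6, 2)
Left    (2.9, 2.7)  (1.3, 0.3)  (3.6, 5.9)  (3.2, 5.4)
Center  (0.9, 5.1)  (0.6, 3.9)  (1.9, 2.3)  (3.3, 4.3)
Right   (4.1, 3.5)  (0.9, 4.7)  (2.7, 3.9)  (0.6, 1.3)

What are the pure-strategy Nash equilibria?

Pure NE: (Left, Center)

Shop 1 against Far-L: payoffs 3.2, 2.9, 0.9, 4.1 → best response Right.
Shop 1 against Left: payoffs 3.6, 1.3, 0.6, 0.9 → best response Far-L.
Shop 1 against Center: payoffs 2.1, 3.6, 1.9, 2.7 → best response Left.
Shop 1 against Right: payoffs 1.6, 3.2, 3.3, 0.6 → best response Center.
Shop 2 against Far-L: payoffs 4.4, 2.6, 1.4, 2 → best response Far-L.
Shop 2 against Left: payoffs 2.7, 0.3, 5.9, 5.4 → best response Center.
Shop 2 against Center: payoffs 5.1, 3.9, 2.3, 4.3 → best response Far-L.
Shop 2 against Right: payoffs 3.5, 4.7, 3.9, 1.3 → best response Left.
Mutual best responses: (Left, Center).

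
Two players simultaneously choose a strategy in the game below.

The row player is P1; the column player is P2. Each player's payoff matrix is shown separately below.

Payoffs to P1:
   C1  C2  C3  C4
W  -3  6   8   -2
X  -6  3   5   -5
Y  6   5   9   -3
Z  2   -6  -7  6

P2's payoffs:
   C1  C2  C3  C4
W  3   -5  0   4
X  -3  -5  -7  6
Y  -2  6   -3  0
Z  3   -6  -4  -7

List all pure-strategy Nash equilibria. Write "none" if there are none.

P1 against C1: payoffs -3, -6, 6, 2 → best response Y.
P1 against C2: payoffs 6, 3, 5, -6 → best response W.
P1 against C3: payoffs 8, 5, 9, -7 → best response Y.
P1 against C4: payoffs -2, -5, -3, 6 → best response Z.
P2 against W: payoffs 3, -5, 0, 4 → best response C4.
P2 against X: payoffs -3, -5, -7, 6 → best response C4.
P2 against Y: payoffs -2, 6, -3, 0 → best response C2.
P2 against Z: payoffs 3, -6, -4, -7 → best response C1.
No profile is a mutual best response for all players.

There is no pure-strategy Nash equilibrium.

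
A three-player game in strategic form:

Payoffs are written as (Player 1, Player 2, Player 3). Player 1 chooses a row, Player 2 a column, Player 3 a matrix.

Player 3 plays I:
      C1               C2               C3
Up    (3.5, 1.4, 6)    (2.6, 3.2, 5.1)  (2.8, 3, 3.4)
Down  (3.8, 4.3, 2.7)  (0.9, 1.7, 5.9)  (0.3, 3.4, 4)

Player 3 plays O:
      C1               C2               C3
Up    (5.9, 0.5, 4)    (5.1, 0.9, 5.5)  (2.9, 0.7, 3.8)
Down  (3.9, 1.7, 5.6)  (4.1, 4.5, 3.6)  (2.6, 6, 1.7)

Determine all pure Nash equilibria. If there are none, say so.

(Up, C2, O)

(Up, C1, I): Player 1 can switch to Down (3.5 → 3.8). Not NE.
(Up, C1, O): Player 2 can switch to C2 (0.5 → 0.9). Not NE.
(Up, C2, I): Player 3 can switch to O (5.1 → 5.5). Not NE.
(Up, C2, O): Player 1 gets 5.1, best alternative 4.1; Player 2 gets 0.9, best alternative 0.7; Player 3 gets 5.5, best alternative 5.1. No profitable deviation — NE.
(Up, C3, I): Player 2 can switch to C2 (3 → 3.2). Not NE.
(Up, C3, O): Player 2 can switch to C2 (0.7 → 0.9). Not NE.
(Down, C1, I): Player 3 can switch to O (2.7 → 5.6). Not NE.
(Down, C1, O): Player 1 can switch to Up (3.9 → 5.9). Not NE.
(Down, C2, I): Player 1 can switch to Up (0.9 → 2.6). Not NE.
(The remaining 3 profiles each have a profitable deviation by the same check.)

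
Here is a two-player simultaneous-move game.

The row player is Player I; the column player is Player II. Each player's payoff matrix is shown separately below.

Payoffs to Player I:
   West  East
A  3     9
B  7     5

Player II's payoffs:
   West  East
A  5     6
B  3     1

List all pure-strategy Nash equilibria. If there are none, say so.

The pure Nash equilibria are (A, East); (B, West).

Player I against West: payoffs 3, 7 → best response B.
Player I against East: payoffs 9, 5 → best response A.
Player II against A: payoffs 5, 6 → best response East.
Player II against B: payoffs 3, 1 → best response West.
Mutual best responses: (A, East); (B, West).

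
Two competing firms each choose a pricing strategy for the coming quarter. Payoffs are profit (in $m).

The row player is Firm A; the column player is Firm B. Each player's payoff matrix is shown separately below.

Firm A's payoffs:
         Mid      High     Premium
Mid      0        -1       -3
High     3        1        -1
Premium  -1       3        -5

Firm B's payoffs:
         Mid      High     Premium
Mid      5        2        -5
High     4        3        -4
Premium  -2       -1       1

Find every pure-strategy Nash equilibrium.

(High, Mid)

Mark each player's best response to every combination of opponents' strategies; a profile where every player is best-responding is a pure Nash equilibrium.
Firm A against Mid: payoffs 0, 3, -1 → best response High.
Firm A against High: payoffs -1, 1, 3 → best response Premium.
Firm A against Premium: payoffs -3, -1, -5 → best response High.
Firm B against Mid: payoffs 5, 2, -5 → best response Mid.
Firm B against High: payoffs 4, 3, -4 → best response Mid.
Firm B against Premium: payoffs -2, -1, 1 → best response Premium.
Mutual best responses: (High, Mid).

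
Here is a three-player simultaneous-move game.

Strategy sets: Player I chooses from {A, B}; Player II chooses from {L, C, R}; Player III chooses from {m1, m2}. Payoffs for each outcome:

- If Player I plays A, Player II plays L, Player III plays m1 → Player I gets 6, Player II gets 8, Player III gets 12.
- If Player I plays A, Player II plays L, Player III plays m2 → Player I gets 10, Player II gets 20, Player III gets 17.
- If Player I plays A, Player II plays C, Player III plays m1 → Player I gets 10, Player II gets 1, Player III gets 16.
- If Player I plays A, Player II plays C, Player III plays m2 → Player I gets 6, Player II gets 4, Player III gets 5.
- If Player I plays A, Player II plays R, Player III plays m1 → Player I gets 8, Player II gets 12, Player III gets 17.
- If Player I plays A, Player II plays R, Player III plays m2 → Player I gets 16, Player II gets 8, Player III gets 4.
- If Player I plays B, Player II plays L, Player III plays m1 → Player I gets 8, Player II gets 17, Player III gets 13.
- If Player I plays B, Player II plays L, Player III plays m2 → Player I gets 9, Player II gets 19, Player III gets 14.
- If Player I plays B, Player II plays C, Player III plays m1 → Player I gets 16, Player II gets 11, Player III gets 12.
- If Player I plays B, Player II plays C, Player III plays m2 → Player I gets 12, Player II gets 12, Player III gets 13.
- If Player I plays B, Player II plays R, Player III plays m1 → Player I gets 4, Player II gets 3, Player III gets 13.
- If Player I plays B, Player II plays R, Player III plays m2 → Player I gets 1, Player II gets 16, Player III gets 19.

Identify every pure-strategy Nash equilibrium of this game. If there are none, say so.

Pure-strategy Nash equilibria: (A, L, m2), (A, R, m1)

(A, L, m1): Player I can switch to B (6 → 8). Not NE.
(A, L, m2): Player I gets 10, best alternative 9; Player II gets 20, best alternative 8; Player III gets 17, best alternative 12. No profitable deviation — NE.
(A, C, m1): Player I can switch to B (10 → 16). Not NE.
(A, C, m2): Player I can switch to B (6 → 12). Not NE.
(A, R, m1): Player I gets 8, best alternative 4; Player II gets 12, best alternative 8; Player III gets 17, best alternative 4. No profitable deviation — NE.
(A, R, m2): Player II can switch to L (8 → 20). Not NE.
(B, L, m1): Player III can switch to m2 (13 → 14). Not NE.
(B, L, m2): Player I can switch to A (9 → 10). Not NE.
(B, C, m1): Player II can switch to L (11 → 17). Not NE.
(B, C, m2): Player II can switch to L (12 → 19). Not NE.
(B, R, m1): Player I can switch to A (4 → 8). Not NE.
(B, R, m2): Player I can switch to A (1 → 16). Not NE.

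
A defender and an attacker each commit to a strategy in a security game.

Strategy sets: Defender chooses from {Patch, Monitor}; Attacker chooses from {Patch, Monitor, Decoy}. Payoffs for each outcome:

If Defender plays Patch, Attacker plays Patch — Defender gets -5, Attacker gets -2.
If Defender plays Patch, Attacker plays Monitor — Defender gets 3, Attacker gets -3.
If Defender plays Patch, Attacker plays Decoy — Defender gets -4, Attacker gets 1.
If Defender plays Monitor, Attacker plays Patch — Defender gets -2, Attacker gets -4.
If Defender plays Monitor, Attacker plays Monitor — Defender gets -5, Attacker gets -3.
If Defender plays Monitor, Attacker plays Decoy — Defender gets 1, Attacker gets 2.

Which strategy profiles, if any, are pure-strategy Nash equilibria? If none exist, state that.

The unique pure-strategy Nash equilibrium is (Monitor, Decoy).

For each player, find the best response to each opponent profile; mutual best responses are the pure NE.
Defender against Patch: payoffs -5, -2 → best response Monitor.
Defender against Monitor: payoffs 3, -5 → best response Patch.
Defender against Decoy: payoffs -4, 1 → best response Monitor.
Attacker against Patch: payoffs -2, -3, 1 → best response Decoy.
Attacker against Monitor: payoffs -4, -3, 2 → best response Decoy.
Mutual best responses: (Monitor, Decoy).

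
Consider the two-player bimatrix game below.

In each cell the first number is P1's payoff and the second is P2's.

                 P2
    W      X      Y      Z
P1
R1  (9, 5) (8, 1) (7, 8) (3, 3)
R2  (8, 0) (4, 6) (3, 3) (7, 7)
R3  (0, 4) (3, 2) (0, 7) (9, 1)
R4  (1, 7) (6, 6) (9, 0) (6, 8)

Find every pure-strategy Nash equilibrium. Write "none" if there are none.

Check each profile: it is a Nash equilibrium iff no player can strictly gain by switching unilaterally.
(R1, W): P2 can switch to Y (5 → 8). Not NE.
(R1, X): P2 can switch to W (1 → 5). Not NE.
(R1, Y): P1 can switch to R4 (7 → 9). Not NE.
(R1, Z): P1 can switch to R2 (3 → 7). Not NE.
(R2, W): P1 can switch to R1 (8 → 9). Not NE.
(R2, X): P1 can switch to R1 (4 → 8). Not NE.
(R2, Y): P1 can switch to R1 (3 → 7). Not NE.
(R2, Z): P1 can switch to R3 (7 → 9). Not NE.
(The remaining 8 profiles each have a profitable deviation by the same check.)

This game has no pure Nash equilibrium.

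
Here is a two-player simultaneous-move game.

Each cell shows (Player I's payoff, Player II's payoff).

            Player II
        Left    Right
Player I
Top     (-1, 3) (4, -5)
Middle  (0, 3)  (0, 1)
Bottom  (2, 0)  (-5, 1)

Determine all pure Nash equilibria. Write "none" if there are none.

none

For each player, find the best response to each opponent profile; mutual best responses are the pure NE.
Player I against Left: payoffs -1, 0, 2 → best response Bottom.
Player I against Right: payoffs 4, 0, -5 → best response Top.
Player II against Top: payoffs 3, -5 → best response Left.
Player II against Middle: payoffs 3, 1 → best response Left.
Player II against Bottom: payoffs 0, 1 → best response Right.
No profile is a mutual best response for all players.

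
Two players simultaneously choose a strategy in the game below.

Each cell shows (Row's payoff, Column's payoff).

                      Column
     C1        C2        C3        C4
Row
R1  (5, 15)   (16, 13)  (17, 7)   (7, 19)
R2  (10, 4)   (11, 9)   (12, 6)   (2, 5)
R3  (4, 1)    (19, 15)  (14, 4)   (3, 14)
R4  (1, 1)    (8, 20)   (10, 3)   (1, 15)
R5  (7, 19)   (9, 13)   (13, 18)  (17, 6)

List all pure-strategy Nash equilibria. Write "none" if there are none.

Pure NE: (R3, C2)

Mark each player's best response to every combination of opponents' strategies; a profile where every player is best-responding is a pure Nash equilibrium.
Row against C1: payoffs 5, 10, 4, 1, 7 → best response R2.
Row against C2: payoffs 16, 11, 19, 8, 9 → best response R3.
Row against C3: payoffs 17, 12, 14, 10, 13 → best response R1.
Row against C4: payoffs 7, 2, 3, 1, 17 → best response R5.
Column against R1: payoffs 15, 13, 7, 19 → best response C4.
Column against R2: payoffs 4, 9, 6, 5 → best response C2.
Column against R3: payoffs 1, 15, 4, 14 → best response C2.
Column against R4: payoffs 1, 20, 3, 15 → best response C2.
Column against R5: payoffs 19, 13, 18, 6 → best response C1.
Mutual best responses: (R3, C2).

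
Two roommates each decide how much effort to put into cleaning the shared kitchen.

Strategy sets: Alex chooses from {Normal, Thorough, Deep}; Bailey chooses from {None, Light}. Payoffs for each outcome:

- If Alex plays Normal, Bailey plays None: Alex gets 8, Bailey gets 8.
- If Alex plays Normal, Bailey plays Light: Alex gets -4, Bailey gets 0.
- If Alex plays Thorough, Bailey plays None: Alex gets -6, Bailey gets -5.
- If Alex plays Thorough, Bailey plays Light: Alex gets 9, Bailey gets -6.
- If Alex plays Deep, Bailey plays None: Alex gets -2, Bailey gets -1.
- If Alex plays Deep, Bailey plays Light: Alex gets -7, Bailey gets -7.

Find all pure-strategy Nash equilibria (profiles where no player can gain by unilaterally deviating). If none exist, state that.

Alex against None: payoffs 8, -6, -2 → best response Normal.
Alex against Light: payoffs -4, 9, -7 → best response Thorough.
Bailey against Normal: payoffs 8, 0 → best response None.
Bailey against Thorough: payoffs -5, -6 → best response None.
Bailey against Deep: payoffs -1, -7 → best response None.
Mutual best responses: (Normal, None).

(Normal, None)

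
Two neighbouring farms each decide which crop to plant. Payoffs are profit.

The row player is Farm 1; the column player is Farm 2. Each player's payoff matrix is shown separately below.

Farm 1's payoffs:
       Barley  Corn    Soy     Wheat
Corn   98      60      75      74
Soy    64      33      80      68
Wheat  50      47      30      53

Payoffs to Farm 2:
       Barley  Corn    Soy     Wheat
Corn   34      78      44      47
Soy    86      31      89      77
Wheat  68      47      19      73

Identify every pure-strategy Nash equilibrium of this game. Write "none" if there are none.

(Corn, Barley): Farm 2 can switch to Corn (34 → 78). Not NE.
(Corn, Corn): Farm 1 gets 60, best alternative 47; Farm 2 gets 78, best alternative 47. No profitable deviation — NE.
(Corn, Soy): Farm 1 can switch to Soy (75 → 80). Not NE.
(Corn, Wheat): Farm 2 can switch to Corn (47 → 78). Not NE.
(Soy, Barley): Farm 1 can switch to Corn (64 → 98). Not NE.
(Soy, Corn): Farm 1 can switch to Corn (33 → 60). Not NE.
(Soy, Soy): Farm 1 gets 80, best alternative 75; Farm 2 gets 89, best alternative 86. No profitable deviation — NE.
(Soy, Wheat): Farm 1 can switch to Corn (68 → 74). Not NE.
(Wheat, Barley): Farm 1 can switch to Corn (50 → 98). Not NE.
(Wheat, Corn): Farm 1 can switch to Corn (47 → 60). Not NE.
(Wheat, Soy): Farm 1 can switch to Corn (30 → 75). Not NE.
(Wheat, Wheat): Farm 1 can switch to Corn (53 → 74). Not NE.

(Corn, Corn) and (Soy, Soy)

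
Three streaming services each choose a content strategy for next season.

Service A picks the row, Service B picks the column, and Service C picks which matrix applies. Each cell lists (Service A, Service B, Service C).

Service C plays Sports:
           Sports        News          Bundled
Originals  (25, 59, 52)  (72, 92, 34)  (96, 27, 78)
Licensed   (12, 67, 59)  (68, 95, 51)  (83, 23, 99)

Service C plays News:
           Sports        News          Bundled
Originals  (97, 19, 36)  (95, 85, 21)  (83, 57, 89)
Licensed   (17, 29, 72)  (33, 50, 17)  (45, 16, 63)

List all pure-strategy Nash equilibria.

(Originals, News, Sports)

(Originals, Sports, Sports): Service B can switch to News (59 → 92). Not NE.
(Originals, Sports, News): Service B can switch to News (19 → 85). Not NE.
(Originals, News, Sports): Service A gets 72, best alternative 68; Service B gets 92, best alternative 59; Service C gets 34, best alternative 21. No profitable deviation — NE.
(Originals, News, News): Service C can switch to Sports (21 → 34). Not NE.
(Originals, Bundled, Sports): Service B can switch to Sports (27 → 59). Not NE.
(Originals, Bundled, News): Service B can switch to News (57 → 85). Not NE.
(Licensed, Sports, Sports): Service A can switch to Originals (12 → 25). Not NE.
(Licensed, Sports, News): Service A can switch to Originals (17 → 97). Not NE.
(Licensed, News, Sports): Service A can switch to Originals (68 → 72). Not NE.
(Licensed, News, News): Service A can switch to Originals (33 → 95). Not NE.
(Licensed, Bundled, Sports): Service A can switch to Originals (83 → 96). Not NE.
(Licensed, Bundled, News): Service A can switch to Originals (45 → 83). Not NE.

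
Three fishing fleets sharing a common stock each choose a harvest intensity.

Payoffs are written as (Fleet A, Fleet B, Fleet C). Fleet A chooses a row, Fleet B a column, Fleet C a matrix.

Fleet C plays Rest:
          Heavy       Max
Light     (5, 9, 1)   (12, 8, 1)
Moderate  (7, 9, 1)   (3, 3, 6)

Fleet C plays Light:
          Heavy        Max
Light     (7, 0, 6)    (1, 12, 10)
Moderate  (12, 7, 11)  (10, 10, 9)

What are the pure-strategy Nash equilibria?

The unique pure-strategy Nash equilibrium is (Moderate, Max, Light).

(Light, Heavy, Rest): Fleet A can switch to Moderate (5 → 7). Not NE.
(Light, Heavy, Light): Fleet A can switch to Moderate (7 → 12). Not NE.
(Light, Max, Rest): Fleet B can switch to Heavy (8 → 9). Not NE.
(Light, Max, Light): Fleet A can switch to Moderate (1 → 10). Not NE.
(Moderate, Heavy, Rest): Fleet C can switch to Light (1 → 11). Not NE.
(Moderate, Heavy, Light): Fleet B can switch to Max (7 → 10). Not NE.
(Moderate, Max, Light): Fleet A gets 10, best alternative 1; Fleet B gets 10, best alternative 7; Fleet C gets 9, best alternative 6. No profitable deviation — NE.
(The remaining 1 profile has a profitable deviation by the same check.)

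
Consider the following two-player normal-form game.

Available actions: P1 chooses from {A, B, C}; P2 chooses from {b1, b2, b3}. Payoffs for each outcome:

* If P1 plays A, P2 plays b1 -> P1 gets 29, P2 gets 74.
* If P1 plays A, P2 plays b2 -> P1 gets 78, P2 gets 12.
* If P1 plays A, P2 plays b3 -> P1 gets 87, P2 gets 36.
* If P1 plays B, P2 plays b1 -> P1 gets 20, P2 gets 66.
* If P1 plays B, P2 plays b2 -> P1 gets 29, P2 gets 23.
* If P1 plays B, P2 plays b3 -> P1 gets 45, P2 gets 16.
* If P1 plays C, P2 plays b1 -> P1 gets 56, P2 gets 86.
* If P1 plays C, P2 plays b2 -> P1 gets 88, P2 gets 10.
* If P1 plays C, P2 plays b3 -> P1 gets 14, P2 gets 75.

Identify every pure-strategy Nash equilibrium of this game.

P1 against b1: payoffs 29, 20, 56 → best response C.
P1 against b2: payoffs 78, 29, 88 → best response C.
P1 against b3: payoffs 87, 45, 14 → best response A.
P2 against A: payoffs 74, 12, 36 → best response b1.
P2 against B: payoffs 66, 23, 16 → best response b1.
P2 against C: payoffs 86, 10, 75 → best response b1.
Mutual best responses: (C, b1).

(C, b1)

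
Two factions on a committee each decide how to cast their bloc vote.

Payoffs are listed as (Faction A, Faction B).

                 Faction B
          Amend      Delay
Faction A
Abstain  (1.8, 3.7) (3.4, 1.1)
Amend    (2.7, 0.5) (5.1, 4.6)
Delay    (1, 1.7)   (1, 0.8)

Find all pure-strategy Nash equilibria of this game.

(Abstain, Amend): Faction A can switch to Amend (1.8 → 2.7). Not NE.
(Abstain, Delay): Faction A can switch to Amend (3.4 → 5.1). Not NE.
(Amend, Amend): Faction B can switch to Delay (0.5 → 4.6). Not NE.
(Amend, Delay): Faction A gets 5.1, best alternative 3.4; Faction B gets 4.6, best alternative 0.5. No profitable deviation — NE.
(Delay, Amend): Faction A can switch to Abstain (1 → 1.8). Not NE.
(Delay, Delay): Faction A can switch to Abstain (1 → 3.4). Not NE.

Pure NE: (Amend, Delay)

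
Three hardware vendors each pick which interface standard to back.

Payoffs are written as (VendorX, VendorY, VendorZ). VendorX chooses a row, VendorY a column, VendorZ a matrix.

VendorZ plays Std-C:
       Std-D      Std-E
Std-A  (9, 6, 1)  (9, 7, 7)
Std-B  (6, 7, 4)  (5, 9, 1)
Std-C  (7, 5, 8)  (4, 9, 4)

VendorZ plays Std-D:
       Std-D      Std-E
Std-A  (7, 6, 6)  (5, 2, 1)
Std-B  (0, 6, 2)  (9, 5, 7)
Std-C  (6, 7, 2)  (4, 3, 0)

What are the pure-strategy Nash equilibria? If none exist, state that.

Check each profile: it is a Nash equilibrium iff no player can strictly gain by switching unilaterally.
(Std-A, Std-D, Std-C): VendorY can switch to Std-E (6 → 7). Not NE.
(Std-A, Std-D, Std-D): VendorX gets 7, best alternative 6; VendorY gets 6, best alternative 2; VendorZ gets 6, best alternative 1. No profitable deviation — NE.
(Std-A, Std-E, Std-C): VendorX gets 9, best alternative 5; VendorY gets 7, best alternative 6; VendorZ gets 7, best alternative 1. No profitable deviation — NE.
(Std-A, Std-E, Std-D): VendorX can switch to Std-B (5 → 9). Not NE.
(Std-B, Std-D, Std-C): VendorX can switch to Std-A (6 → 9). Not NE.
(Std-B, Std-D, Std-D): VendorX can switch to Std-A (0 → 7). Not NE.
(Std-B, Std-E, Std-C): VendorX can switch to Std-A (5 → 9). Not NE.
(Std-B, Std-E, Std-D): VendorY can switch to Std-D (5 → 6). Not NE.
(The remaining 4 profiles each have a profitable deviation by the same check.)

Pure-strategy Nash equilibria: (Std-A, Std-D, Std-D) and (Std-A, Std-E, Std-C)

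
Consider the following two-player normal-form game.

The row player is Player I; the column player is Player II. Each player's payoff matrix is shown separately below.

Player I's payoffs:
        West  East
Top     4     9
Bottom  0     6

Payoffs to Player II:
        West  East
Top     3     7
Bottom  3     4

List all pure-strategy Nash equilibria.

(Top, East)

Player I against West: payoffs 4, 0 → best response Top.
Player I against East: payoffs 9, 6 → best response Top.
Player II against Top: payoffs 3, 7 → best response East.
Player II against Bottom: payoffs 3, 4 → best response East.
Mutual best responses: (Top, East).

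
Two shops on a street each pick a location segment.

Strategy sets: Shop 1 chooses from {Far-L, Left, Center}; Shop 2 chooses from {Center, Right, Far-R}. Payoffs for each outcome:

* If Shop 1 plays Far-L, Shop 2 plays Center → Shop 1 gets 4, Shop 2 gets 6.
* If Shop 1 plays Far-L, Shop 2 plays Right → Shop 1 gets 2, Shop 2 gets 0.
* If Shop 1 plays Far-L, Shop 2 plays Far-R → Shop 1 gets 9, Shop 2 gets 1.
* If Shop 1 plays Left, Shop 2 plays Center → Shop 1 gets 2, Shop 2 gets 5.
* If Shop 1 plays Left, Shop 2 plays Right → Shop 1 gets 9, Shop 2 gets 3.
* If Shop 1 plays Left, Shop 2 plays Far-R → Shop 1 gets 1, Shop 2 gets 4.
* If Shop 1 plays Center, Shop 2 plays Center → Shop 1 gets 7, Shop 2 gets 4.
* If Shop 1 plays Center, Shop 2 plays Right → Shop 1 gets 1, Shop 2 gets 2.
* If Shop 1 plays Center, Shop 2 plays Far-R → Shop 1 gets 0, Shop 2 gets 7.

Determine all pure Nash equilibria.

Shop 1 against Center: payoffs 4, 2, 7 → best response Center.
Shop 1 against Right: payoffs 2, 9, 1 → best response Left.
Shop 1 against Far-R: payoffs 9, 1, 0 → best response Far-L.
Shop 2 against Far-L: payoffs 6, 0, 1 → best response Center.
Shop 2 against Left: payoffs 5, 3, 4 → best response Center.
Shop 2 against Center: payoffs 4, 2, 7 → best response Far-R.
No profile is a mutual best response for all players.

none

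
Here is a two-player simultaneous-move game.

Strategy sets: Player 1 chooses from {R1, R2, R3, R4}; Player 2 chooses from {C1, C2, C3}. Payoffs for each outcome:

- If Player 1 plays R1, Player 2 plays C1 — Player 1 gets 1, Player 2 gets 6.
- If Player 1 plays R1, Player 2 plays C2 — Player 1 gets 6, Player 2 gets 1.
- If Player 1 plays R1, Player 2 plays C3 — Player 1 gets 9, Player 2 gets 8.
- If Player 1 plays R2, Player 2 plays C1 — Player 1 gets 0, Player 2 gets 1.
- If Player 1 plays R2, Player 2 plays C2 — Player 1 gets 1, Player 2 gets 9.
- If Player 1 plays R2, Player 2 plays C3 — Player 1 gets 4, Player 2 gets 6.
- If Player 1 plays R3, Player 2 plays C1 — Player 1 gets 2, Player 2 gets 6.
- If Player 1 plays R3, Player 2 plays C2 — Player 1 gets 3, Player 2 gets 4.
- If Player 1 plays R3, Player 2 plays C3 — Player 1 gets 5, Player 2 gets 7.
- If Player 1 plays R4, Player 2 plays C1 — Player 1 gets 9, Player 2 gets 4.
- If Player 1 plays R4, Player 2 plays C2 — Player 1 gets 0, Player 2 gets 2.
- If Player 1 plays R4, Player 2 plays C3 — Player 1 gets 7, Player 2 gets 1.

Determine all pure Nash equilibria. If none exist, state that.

Pure-strategy Nash equilibria: (R1, C3) and (R4, C1)

(R1, C1): Player 1 can switch to R3 (1 → 2). Not NE.
(R1, C2): Player 2 can switch to C1 (1 → 6). Not NE.
(R1, C3): Player 1 gets 9, best alternative 7; Player 2 gets 8, best alternative 6. No profitable deviation — NE.
(R2, C1): Player 1 can switch to R1 (0 → 1). Not NE.
(R2, C2): Player 1 can switch to R1 (1 → 6). Not NE.
(R2, C3): Player 1 can switch to R1 (4 → 9). Not NE.
(R3, C1): Player 1 can switch to R4 (2 → 9). Not NE.
(R3, C2): Player 1 can switch to R1 (3 → 6). Not NE.
(R3, C3): Player 1 can switch to R1 (5 → 9). Not NE.
(R4, C1): Player 1 gets 9, best alternative 2; Player 2 gets 4, best alternative 2. No profitable deviation — NE.
(The remaining 2 profiles each have a profitable deviation by the same check.)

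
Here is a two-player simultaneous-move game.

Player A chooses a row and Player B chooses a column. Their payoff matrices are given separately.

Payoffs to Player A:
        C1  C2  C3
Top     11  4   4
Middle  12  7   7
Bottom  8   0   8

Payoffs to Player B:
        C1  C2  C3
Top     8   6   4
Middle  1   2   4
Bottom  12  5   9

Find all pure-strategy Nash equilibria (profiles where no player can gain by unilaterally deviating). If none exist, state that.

(Top, C1): Player A can switch to Middle (11 → 12). Not NE.
(Top, C2): Player A can switch to Middle (4 → 7). Not NE.
(Top, C3): Player A can switch to Middle (4 → 7). Not NE.
(Middle, C1): Player B can switch to C2 (1 → 2). Not NE.
(Middle, C2): Player B can switch to C3 (2 → 4). Not NE.
(Middle, C3): Player A can switch to Bottom (7 → 8). Not NE.
(Bottom, C1): Player A can switch to Top (8 → 11). Not NE.
(Bottom, C2): Player A can switch to Top (0 → 4). Not NE.
(Bottom, C3): Player B can switch to C1 (9 → 12). Not NE.

none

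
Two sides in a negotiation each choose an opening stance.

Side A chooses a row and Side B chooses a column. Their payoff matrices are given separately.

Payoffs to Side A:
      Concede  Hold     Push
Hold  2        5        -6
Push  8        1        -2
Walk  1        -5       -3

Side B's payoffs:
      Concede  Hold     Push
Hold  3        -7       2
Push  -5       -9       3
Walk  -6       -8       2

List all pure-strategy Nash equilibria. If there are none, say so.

For each player, find the best response to each opponent profile; mutual best responses are the pure NE.
Side A against Concede: payoffs 2, 8, 1 → best response Push.
Side A against Hold: payoffs 5, 1, -5 → best response Hold.
Side A against Push: payoffs -6, -2, -3 → best response Push.
Side B against Hold: payoffs 3, -7, 2 → best response Concede.
Side B against Push: payoffs -5, -9, 3 → best response Push.
Side B against Walk: payoffs -6, -8, 2 → best response Push.
Mutual best responses: (Push, Push).

Pure NE: (Push, Push)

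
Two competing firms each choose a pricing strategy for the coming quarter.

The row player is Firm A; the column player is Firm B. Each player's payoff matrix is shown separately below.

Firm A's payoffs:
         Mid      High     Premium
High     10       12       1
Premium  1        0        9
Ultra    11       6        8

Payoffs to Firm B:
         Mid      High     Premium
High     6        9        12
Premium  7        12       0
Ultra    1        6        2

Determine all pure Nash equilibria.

none

(High, Mid): Firm A can switch to Ultra (10 → 11). Not NE.
(High, High): Firm B can switch to Premium (9 → 12). Not NE.
(High, Premium): Firm A can switch to Premium (1 → 9). Not NE.
(Premium, Mid): Firm A can switch to High (1 → 10). Not NE.
(Premium, High): Firm A can switch to High (0 → 12). Not NE.
(Premium, Premium): Firm B can switch to Mid (0 → 7). Not NE.
(Ultra, Mid): Firm B can switch to High (1 → 6). Not NE.
(Ultra, High): Firm A can switch to High (6 → 12). Not NE.
(The remaining 1 profile has a profitable deviation by the same check.)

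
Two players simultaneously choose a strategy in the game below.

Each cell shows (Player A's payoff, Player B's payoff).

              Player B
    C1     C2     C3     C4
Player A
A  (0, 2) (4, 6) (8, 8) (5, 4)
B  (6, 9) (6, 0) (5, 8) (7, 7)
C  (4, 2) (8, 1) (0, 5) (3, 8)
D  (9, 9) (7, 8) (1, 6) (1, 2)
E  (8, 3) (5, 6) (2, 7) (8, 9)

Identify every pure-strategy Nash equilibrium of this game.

Mark each player's best response to every combination of opponents' strategies; a profile where every player is best-responding is a pure Nash equilibrium.
Player A against C1: payoffs 0, 6, 4, 9, 8 → best response D.
Player A against C2: payoffs 4, 6, 8, 7, 5 → best response C.
Player A against C3: payoffs 8, 5, 0, 1, 2 → best response A.
Player A against C4: payoffs 5, 7, 3, 1, 8 → best response E.
Player B against A: payoffs 2, 6, 8, 4 → best response C3.
Player B against B: payoffs 9, 0, 8, 7 → best response C1.
Player B against C: payoffs 2, 1, 5, 8 → best response C4.
Player B against D: payoffs 9, 8, 6, 2 → best response C1.
Player B against E: payoffs 3, 6, 7, 9 → best response C4.
Mutual best responses: (A, C3); (D, C1); (E, C4).

Pure-strategy Nash equilibria: (A, C3), (D, C1), (E, C4)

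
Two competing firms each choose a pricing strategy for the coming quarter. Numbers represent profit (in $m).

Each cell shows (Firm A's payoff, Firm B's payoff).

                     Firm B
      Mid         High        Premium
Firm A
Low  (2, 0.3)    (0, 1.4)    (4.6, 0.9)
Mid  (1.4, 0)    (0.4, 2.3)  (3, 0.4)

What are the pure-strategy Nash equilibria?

The unique pure-strategy Nash equilibrium is (Mid, High).

Firm A against Mid: payoffs 2, 1.4 → best response Low.
Firm A against High: payoffs 0, 0.4 → best response Mid.
Firm A against Premium: payoffs 4.6, 3 → best response Low.
Firm B against Low: payoffs 0.3, 1.4, 0.9 → best response High.
Firm B against Mid: payoffs 0, 2.3, 0.4 → best response High.
Mutual best responses: (Mid, High).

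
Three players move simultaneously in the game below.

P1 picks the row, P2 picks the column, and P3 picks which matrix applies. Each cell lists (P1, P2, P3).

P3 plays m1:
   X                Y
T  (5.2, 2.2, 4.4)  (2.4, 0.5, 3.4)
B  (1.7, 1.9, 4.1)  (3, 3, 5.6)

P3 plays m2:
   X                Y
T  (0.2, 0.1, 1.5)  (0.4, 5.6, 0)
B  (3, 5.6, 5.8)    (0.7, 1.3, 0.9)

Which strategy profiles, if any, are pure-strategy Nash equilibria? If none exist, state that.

(T, X, m1) and (B, X, m2) and (B, Y, m1)

Check each profile: it is a Nash equilibrium iff no player can strictly gain by switching unilaterally.
(T, X, m1): P1 gets 5.2, best alternative 1.7; P2 gets 2.2, best alternative 0.5; P3 gets 4.4, best alternative 1.5. No profitable deviation — NE.
(T, X, m2): P1 can switch to B (0.2 → 3). Not NE.
(T, Y, m1): P1 can switch to B (2.4 → 3). Not NE.
(T, Y, m2): P1 can switch to B (0.4 → 0.7). Not NE.
(B, X, m1): P1 can switch to T (1.7 → 5.2). Not NE.
(B, X, m2): P1 gets 3, best alternative 0.2; P2 gets 5.6, best alternative 1.3; P3 gets 5.8, best alternative 4.1. No profitable deviation — NE.
(B, Y, m1): P1 gets 3, best alternative 2.4; P2 gets 3, best alternative 1.9; P3 gets 5.6, best alternative 0.9. No profitable deviation — NE.
(B, Y, m2): P2 can switch to X (1.3 → 5.6). Not NE.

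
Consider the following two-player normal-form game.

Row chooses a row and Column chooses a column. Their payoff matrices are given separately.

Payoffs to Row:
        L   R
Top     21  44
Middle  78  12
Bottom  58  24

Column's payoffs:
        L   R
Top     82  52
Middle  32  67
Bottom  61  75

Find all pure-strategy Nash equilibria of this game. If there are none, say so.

Row against L: payoffs 21, 78, 58 → best response Middle.
Row against R: payoffs 44, 12, 24 → best response Top.
Column against Top: payoffs 82, 52 → best response L.
Column against Middle: payoffs 32, 67 → best response R.
Column against Bottom: payoffs 61, 75 → best response R.
No profile is a mutual best response for all players.

No pure-strategy Nash equilibrium.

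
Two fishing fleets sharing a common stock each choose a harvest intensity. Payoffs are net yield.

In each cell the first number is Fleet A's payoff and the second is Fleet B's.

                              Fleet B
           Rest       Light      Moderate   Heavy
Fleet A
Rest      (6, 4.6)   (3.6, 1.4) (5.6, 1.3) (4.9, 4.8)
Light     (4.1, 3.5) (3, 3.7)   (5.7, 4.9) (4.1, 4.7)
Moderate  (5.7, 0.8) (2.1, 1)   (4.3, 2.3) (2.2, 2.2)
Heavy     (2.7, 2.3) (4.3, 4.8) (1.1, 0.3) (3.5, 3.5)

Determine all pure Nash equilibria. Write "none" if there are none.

Pure-strategy Nash equilibria: (Rest, Heavy) and (Light, Moderate) and (Heavy, Light)

(Rest, Rest): Fleet B can switch to Heavy (4.6 → 4.8). Not NE.
(Rest, Light): Fleet A can switch to Heavy (3.6 → 4.3). Not NE.
(Rest, Moderate): Fleet A can switch to Light (5.6 → 5.7). Not NE.
(Rest, Heavy): Fleet A gets 4.9, best alternative 4.1; Fleet B gets 4.8, best alternative 4.6. No profitable deviation — NE.
(Light, Rest): Fleet A can switch to Rest (4.1 → 6). Not NE.
(Light, Light): Fleet A can switch to Rest (3 → 3.6). Not NE.
(Light, Moderate): Fleet A gets 5.7, best alternative 5.6; Fleet B gets 4.9, best alternative 4.7. No profitable deviation — NE.
(Light, Heavy): Fleet A can switch to Rest (4.1 → 4.9). Not NE.
(Moderate, Rest): Fleet A can switch to Rest (5.7 → 6). Not NE.
(Moderate, Light): Fleet A can switch to Rest (2.1 → 3.6). Not NE.
(Heavy, Light): Fleet A gets 4.3, best alternative 3.6; Fleet B gets 4.8, best alternative 3.5. No profitable deviation — NE.
(The remaining 5 profiles each have a profitable deviation by the same check.)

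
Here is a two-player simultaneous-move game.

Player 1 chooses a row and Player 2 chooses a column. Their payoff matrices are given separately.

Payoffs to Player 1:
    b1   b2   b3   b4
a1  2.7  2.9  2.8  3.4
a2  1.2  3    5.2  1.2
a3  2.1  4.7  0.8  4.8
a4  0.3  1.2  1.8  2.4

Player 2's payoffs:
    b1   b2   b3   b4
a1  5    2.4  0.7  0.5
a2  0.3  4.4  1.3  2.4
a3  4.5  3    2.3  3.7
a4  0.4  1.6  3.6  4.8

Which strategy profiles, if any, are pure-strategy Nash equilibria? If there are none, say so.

Pure NE: (a1, b1)

For each strategy profile, look for a profitable unilateral deviation.
(a1, b1): Player 1 gets 2.7, best alternative 2.1; Player 2 gets 5, best alternative 2.4. No profitable deviation — NE.
(a1, b2): Player 1 can switch to a2 (2.9 → 3). Not NE.
(a1, b3): Player 1 can switch to a2 (2.8 → 5.2). Not NE.
(a1, b4): Player 1 can switch to a3 (3.4 → 4.8). Not NE.
(a2, b1): Player 1 can switch to a1 (1.2 → 2.7). Not NE.
(a2, b2): Player 1 can switch to a3 (3 → 4.7). Not NE.
(a2, b3): Player 2 can switch to b2 (1.3 → 4.4). Not NE.
(The remaining 9 profiles each have a profitable deviation by the same check.)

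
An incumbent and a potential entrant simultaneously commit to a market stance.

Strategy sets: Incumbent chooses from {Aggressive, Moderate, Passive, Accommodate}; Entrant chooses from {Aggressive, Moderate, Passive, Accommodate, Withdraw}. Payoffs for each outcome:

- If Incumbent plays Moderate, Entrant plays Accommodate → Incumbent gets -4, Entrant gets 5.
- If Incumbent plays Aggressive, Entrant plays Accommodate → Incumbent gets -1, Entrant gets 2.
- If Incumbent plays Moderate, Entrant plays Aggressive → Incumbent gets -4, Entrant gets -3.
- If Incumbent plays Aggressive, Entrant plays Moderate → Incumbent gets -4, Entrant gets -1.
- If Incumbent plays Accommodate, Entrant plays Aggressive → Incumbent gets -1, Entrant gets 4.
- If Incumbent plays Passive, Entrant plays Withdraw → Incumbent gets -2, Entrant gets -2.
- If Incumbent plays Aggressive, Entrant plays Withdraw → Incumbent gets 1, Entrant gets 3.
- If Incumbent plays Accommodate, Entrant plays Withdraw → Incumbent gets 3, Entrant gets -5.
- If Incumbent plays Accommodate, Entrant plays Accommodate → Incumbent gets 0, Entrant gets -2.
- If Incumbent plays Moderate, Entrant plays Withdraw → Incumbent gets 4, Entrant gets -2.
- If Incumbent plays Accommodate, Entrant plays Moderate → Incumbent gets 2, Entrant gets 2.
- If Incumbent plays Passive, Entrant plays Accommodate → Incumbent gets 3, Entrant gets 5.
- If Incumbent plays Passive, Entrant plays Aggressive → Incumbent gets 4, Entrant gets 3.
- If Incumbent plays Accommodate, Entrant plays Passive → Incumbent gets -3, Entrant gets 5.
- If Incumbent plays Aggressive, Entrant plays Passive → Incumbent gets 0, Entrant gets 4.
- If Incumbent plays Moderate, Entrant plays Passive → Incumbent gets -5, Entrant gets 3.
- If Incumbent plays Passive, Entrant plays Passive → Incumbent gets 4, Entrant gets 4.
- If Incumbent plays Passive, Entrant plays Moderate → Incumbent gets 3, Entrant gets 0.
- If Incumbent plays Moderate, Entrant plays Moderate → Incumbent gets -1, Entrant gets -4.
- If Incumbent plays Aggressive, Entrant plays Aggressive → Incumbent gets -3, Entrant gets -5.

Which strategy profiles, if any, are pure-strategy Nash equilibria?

(Passive, Accommodate)

For each player, find the best response to each opponent profile; mutual best responses are the pure NE.
Incumbent against Aggressive: payoffs -3, -4, 4, -1 → best response Passive.
Incumbent against Moderate: payoffs -4, -1, 3, 2 → best response Passive.
Incumbent against Passive: payoffs 0, -5, 4, -3 → best response Passive.
Incumbent against Accommodate: payoffs -1, -4, 3, 0 → best response Passive.
Incumbent against Withdraw: payoffs 1, 4, -2, 3 → best response Moderate.
Entrant against Aggressive: payoffs -5, -1, 4, 2, 3 → best response Passive.
Entrant against Moderate: payoffs -3, -4, 3, 5, -2 → best response Accommodate.
Entrant against Passive: payoffs 3, 0, 4, 5, -2 → best response Accommodate.
Entrant against Accommodate: payoffs 4, 2, 5, -2, -5 → best response Passive.
Mutual best responses: (Passive, Accommodate).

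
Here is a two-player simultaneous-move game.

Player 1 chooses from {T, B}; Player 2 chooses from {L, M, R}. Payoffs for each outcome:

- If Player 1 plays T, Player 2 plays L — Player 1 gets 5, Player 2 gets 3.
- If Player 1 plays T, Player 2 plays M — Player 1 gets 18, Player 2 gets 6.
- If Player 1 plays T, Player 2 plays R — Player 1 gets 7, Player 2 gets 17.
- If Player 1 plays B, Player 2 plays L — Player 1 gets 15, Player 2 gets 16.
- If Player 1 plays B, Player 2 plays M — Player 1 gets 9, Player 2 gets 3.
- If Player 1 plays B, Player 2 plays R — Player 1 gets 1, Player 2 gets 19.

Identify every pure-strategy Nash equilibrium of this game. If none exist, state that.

(T, L): Player 1 can switch to B (5 → 15). Not NE.
(T, M): Player 2 can switch to R (6 → 17). Not NE.
(T, R): Player 1 gets 7, best alternative 1; Player 2 gets 17, best alternative 6. No profitable deviation — NE.
(B, L): Player 2 can switch to R (16 → 19). Not NE.
(B, M): Player 1 can switch to T (9 → 18). Not NE.
(B, R): Player 1 can switch to T (1 → 7). Not NE.

The unique pure-strategy Nash equilibrium is (T, R).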